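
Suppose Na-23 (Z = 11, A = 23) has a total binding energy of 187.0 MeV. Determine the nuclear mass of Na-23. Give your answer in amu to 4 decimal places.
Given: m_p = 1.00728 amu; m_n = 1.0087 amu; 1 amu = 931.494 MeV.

22.9837 amu

Mass defect = 187.0 MeV / (931.494 MeV/amu) = 0.200753 amu
Constituent mass = 11(1.00728) + 12(1.0087) = 23.18448 amu
Nuclear mass = 23.18448 − 0.200753 = 22.983727 amu ≈ 22.9837 amu (to 4 decimal places)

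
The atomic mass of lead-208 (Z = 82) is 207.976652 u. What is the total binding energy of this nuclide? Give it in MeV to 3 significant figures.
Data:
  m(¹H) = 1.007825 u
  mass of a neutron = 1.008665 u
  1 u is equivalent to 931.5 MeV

The nucleus contains 82 protons and 208 − 82 = 126 neutrons.
Total constituent mass: 82 × 1.007825 + 126 × 1.008665 = 209.733440 u
Mass defect Δm = 209.733440 − 207.976652 = 1.756788 u
Converting to energy: 1.756788 u × 931.5 MeV/u = 1636.45 MeV

1640 MeV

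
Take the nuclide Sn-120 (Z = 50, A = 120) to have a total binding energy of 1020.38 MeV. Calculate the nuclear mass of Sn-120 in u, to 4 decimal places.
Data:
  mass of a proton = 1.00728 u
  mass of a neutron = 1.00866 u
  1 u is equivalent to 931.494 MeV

119.8748 u

Mass defect = 1020.38 MeV / (931.494 MeV/u) = 1.095423 u
Constituent mass = 50(1.00728) + 70(1.00866) = 120.97020 u
Nuclear mass = 120.97020 − 1.095423 = 119.874777 u ≈ 119.8748 u (to 4 decimal places)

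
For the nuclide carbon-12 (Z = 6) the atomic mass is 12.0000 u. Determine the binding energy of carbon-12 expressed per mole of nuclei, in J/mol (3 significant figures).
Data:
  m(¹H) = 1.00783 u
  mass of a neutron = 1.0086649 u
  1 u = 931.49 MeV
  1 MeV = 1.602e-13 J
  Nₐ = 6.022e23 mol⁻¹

The nucleus contains 6 protons and 12 − 6 = 6 neutrons.
Σm = 6·m(¹H) + 6·m_n = 6.04698 + 6.0519894 = 12.0989694 u
Mass defect Δm = 12.0989694 − 12.0000 = 0.0989694 u
Binding energy = Δm·c² = 0.0989694 × 931.49 MeV/u = 92.1890 MeV
Per nucleus in joules: 92.1890 MeV × 1.602e-13 J/MeV = 1.4769e-11 J
Per mole: 1.4769e-11 J × 6.022e23 mol⁻¹ = 8.8939e+12 J/mol

8.89e+12 J/mol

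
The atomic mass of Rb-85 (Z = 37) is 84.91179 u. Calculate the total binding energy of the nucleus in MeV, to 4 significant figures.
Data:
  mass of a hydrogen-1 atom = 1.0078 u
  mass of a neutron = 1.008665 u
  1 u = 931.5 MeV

With 37 protons and 48 neutrons (A = 85):
Mass of separated nucleons = 37(1.0078) + 48(1.008665) = 37.2886 + 48.415920 = 85.704520 u
Δm = 85.704520 − 84.91179 = 0.792730 u
Binding energy = Δm·c² = 0.792730 × 931.5 MeV/u = 738.428 MeV

738.4 MeV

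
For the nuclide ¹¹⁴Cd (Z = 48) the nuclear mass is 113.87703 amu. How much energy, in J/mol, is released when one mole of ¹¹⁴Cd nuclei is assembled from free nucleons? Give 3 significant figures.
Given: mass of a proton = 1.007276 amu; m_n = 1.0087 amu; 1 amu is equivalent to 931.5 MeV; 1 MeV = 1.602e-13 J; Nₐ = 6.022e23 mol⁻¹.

Σm = 48·m_p + 66·m_n = 48.349248 + 66.5742 = 114.923448 amu
Mass defect Δm = 114.923448 − 113.87703 = 1.046418 amu
Binding energy = Δm·c² = 1.046418 × 931.5 MeV/amu = 974.738 MeV
Per nucleus in joules: 974.738 MeV × 1.602e-13 J/MeV = 1.5615e-10 J
Per mole: 1.5615e-10 J × 6.022e23 mol⁻¹ = 9.4034e+13 J/mol

9.40e+13 J/mol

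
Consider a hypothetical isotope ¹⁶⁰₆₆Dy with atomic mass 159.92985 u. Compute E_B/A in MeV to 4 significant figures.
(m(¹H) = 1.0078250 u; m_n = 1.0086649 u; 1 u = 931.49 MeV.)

Mass of separated nucleons = 66(1.0078250) + 94(1.0086649) = 66.5164500 + 94.8145006 = 161.3309506 u
Δm = 161.3309506 − 159.92985 = 1.4011006 u
Binding energy = Δm·c² = 1.4011006 × 931.49 MeV/u = 1305.11 MeV
Per nucleon: 1305.11 / 160 = 8.157 MeV

8.157 MeV/nucleon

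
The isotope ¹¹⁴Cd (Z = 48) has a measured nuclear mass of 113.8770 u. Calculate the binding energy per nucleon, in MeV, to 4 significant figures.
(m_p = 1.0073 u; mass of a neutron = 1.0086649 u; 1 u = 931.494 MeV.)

With 48 protons and 66 neutrons (A = 114):
Total constituent mass: 48 × 1.0073 + 66 × 1.0086649 = 114.9222834 u
Mass defect Δm = 114.9222834 − 113.8770 = 1.0452834 u
E_B = 1.0452834 × 931.494 = 973.675 MeV
Per nucleon: 973.675 / 114 = 8.541 MeV

8.541 MeV/nucleon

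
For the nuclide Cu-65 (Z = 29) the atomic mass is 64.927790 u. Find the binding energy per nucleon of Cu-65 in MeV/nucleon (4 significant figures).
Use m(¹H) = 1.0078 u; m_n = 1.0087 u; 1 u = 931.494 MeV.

Z = 29, so N = A − Z = 65 − 29 = 36.
Total constituent mass: 29 × 1.0078 + 36 × 1.0087 = 65.5394 u
Δm = 65.5394 − 64.927790 = 0.611610 u
Binding energy = Δm·c² = 0.611610 × 931.494 MeV/u = 569.711 MeV
Dividing by A = 65 gives 8.765 MeV per nucleon.

8.765 MeV/nucleon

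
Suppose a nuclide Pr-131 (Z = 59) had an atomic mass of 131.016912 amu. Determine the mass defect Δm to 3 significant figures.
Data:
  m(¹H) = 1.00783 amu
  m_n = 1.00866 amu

The nucleus contains 59 protons and 131 − 59 = 72 neutrons.
Total constituent mass: 59 × 1.00783 + 72 × 1.00866 = 132.08549 amu
Mass defect Δm = 132.08549 − 131.016912 = 1.068578 amu

1.07 amu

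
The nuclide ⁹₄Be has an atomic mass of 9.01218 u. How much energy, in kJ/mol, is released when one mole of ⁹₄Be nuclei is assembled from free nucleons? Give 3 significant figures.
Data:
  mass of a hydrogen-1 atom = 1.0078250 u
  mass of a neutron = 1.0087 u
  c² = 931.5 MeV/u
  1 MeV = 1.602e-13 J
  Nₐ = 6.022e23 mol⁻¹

Z = 4, so N = A − Z = 9 − 4 = 5.
Σm = 4·m(¹H) + 5·m_n = 4.0313000 + 5.0435 = 9.0748000 u
Δm = 9.0748000 − 9.01218 = 0.0626200 u
E_B = 0.0626200 × 931.5 = 58.3305 MeV
Per nucleus in joules: 58.3305 MeV × 1.602e-13 J/MeV = 9.3445e-12 J
Per mole: 9.3445e-12 J × 6.022e23 mol⁻¹ = 5.6273e+12 J/mol

5.63e+09 kJ/mol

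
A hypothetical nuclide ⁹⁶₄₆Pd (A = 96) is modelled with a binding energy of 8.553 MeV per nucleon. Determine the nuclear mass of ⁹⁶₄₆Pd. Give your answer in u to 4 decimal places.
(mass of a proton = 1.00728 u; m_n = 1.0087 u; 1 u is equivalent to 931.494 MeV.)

95.8884 u

Total binding energy = 96 × 8.553 = 821.088 MeV
Mass defect = 821.088 MeV / (931.494 MeV/u) = 0.881474 u
Constituent mass = 46(1.00728) + 50(1.0087) = 96.76988 u
Nuclear mass = 96.76988 − 0.881474 = 95.888406 u ≈ 95.8884 u (to 4 decimal places)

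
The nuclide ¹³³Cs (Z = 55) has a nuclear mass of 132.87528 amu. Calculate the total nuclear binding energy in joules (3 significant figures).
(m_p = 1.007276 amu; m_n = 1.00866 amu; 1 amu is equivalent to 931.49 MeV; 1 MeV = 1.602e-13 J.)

1.79e-10 J

Mass of separated nucleons = 55(1.007276) + 78(1.00866) = 55.400180 + 78.67548 = 134.075660 amu
Δm = 134.075660 − 132.87528 = 1.200380 amu
Converting to energy: 1.200380 amu × 931.49 MeV/amu = 1118.14 MeV
In joules: 1118.14 MeV × 1.602e-13 J/MeV = 1.7913e-10 J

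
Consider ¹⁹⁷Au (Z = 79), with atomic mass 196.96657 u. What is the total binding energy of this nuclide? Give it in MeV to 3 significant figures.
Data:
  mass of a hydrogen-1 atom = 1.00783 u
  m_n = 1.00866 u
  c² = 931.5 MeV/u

1560 MeV

Mass of separated nucleons = 79(1.00783) + 118(1.00866) = 79.61857 + 119.02188 = 198.64045 u
Δm = 198.64045 − 196.96657 = 1.67388 u
Converting to energy: 1.67388 u × 931.5 MeV/u = 1559.22 MeV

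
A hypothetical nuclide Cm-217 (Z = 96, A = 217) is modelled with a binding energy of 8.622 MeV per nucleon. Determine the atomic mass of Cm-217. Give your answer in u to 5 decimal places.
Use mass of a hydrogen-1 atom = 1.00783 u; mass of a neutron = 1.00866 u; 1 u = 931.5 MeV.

Total binding energy = 217 × 8.622 = 1870.974 MeV
Mass defect = 1870.974 MeV / (931.5 MeV/u) = 2.0085604 u
Constituent mass = 96(1.00783) + 121(1.00866) = 218.79954 u
Atomic mass = 218.79954 − 2.0085604 = 216.7909796 u ≈ 216.79098 u (to 5 decimal places)

216.79098 u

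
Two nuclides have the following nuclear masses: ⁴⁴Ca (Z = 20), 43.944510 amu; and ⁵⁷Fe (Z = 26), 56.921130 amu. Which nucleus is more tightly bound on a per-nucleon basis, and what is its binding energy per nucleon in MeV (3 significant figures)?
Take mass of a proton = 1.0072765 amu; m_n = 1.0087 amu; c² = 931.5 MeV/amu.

⁵⁷Fe; 8.79 MeV/nucleon

⁴⁴Ca: Σm = 20(1.0072765) + 24(1.0087) = 44.3543300 amu; Δm = 0.4098200 amu; E_B = 381.75 MeV; E_B/A = 8.676 MeV
⁵⁷Fe: Σm = 26(1.0072765) + 31(1.0087) = 57.4588890 amu; Δm = 0.5377590 amu; E_B = 500.92 MeV; E_B/A = 8.788 MeV
⁵⁷Fe has the higher binding energy per nucleon, so it is the more tightly bound nucleus.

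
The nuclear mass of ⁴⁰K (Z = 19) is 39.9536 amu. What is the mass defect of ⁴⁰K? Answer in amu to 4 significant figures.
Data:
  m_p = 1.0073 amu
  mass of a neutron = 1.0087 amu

0.3678 amu

Σm = 19·m_p + 21·m_n = 19.1387 + 21.1827 = 40.3214 amu
Mass defect Δm = 40.3214 − 39.9536 = 0.3678 amu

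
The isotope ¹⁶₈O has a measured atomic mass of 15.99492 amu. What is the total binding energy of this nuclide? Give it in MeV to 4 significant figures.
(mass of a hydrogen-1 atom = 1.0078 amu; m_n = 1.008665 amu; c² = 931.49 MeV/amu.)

Total constituent mass: 8 × 1.0078 + 8 × 1.008665 = 16.131720 amu
Mass defect Δm = 16.131720 − 15.99492 = 0.136800 amu
Binding energy = Δm·c² = 0.136800 × 931.49 MeV/amu = 127.428 MeV

127.4 MeV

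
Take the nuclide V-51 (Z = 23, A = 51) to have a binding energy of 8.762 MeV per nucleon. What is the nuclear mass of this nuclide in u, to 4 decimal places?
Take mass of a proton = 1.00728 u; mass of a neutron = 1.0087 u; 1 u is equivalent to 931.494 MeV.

50.9313 u

Total binding energy = 51 × 8.762 = 446.862 MeV
Mass defect = 446.862 MeV / (931.494 MeV/u) = 0.479726 u
Constituent mass = 23(1.00728) + 28(1.0087) = 51.41104 u
Nuclear mass = 51.41104 − 0.479726 = 50.931314 u ≈ 50.9313 u (to 4 decimal places)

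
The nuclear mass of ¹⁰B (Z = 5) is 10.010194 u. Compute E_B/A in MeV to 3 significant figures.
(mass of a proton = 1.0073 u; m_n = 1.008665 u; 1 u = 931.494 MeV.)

6.49 MeV/nucleon

Z = 5, so N = A − Z = 10 − 5 = 5.
Total constituent mass: 5 × 1.0073 + 5 × 1.008665 = 10.079825 u
Δm = 10.079825 − 10.010194 = 0.069631 u
Converting to energy: 0.069631 u × 931.494 MeV/u = 64.8609 MeV
BE/A = 64.8609 MeV / 10 = 6.486 MeV/nucleon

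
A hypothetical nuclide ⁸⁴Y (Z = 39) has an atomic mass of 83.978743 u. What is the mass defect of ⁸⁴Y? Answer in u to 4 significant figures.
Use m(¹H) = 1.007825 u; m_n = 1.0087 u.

0.7179 u

The nucleus contains 39 protons and 84 − 39 = 45 neutrons.
Mass of separated nucleons = 39(1.007825) + 45(1.0087) = 39.305175 + 45.3915 = 84.696675 u
Mass defect Δm = 84.696675 − 83.978743 = 0.717932 u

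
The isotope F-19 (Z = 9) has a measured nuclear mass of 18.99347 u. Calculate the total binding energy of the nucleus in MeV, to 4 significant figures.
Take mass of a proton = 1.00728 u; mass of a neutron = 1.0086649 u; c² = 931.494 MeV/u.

Z = 9, so N = A − Z = 19 − 9 = 10.
Total constituent mass: 9 × 1.00728 + 10 × 1.0086649 = 19.1521690 u
The mass defect is 19.1521690 − 18.99347 = 0.1586990 u.
Converting to energy: 0.1586990 u × 931.494 MeV/u = 147.827 MeV

147.8 MeV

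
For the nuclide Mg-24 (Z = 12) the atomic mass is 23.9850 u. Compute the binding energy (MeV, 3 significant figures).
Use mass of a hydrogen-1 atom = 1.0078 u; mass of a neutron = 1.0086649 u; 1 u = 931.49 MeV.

198 MeV

Σm = 12·m(¹H) + 12·m_n = 12.0936 + 12.1039788 = 24.1975788 u
The mass defect is 24.1975788 − 23.9850 = 0.2125788 u.
E_B = 0.2125788 × 931.49 = 198.015 MeV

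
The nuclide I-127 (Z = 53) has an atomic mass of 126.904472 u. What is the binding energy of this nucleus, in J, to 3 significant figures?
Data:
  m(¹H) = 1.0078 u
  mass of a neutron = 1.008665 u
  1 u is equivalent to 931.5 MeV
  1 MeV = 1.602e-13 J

1.72e-10 J

Σm = 53·m(¹H) + 74·m_n = 53.4134 + 74.641210 = 128.054610 u
Δm = 128.054610 − 126.904472 = 1.150138 u
Converting to energy: 1.150138 u × 931.5 MeV/u = 1071.35 MeV
In joules: 1071.35 MeV × 1.602e-13 J/MeV = 1.7163e-10 J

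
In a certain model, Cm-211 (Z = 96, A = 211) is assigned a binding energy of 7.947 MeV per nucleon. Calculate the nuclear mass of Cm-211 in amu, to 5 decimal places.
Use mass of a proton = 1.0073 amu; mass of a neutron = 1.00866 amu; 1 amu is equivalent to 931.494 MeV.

Total binding energy = 211 × 7.947 = 1676.817 MeV
Mass defect = 1676.817 MeV / (931.494 MeV/amu) = 1.8001372 amu
Constituent mass = 96(1.0073) + 115(1.00866) = 212.69670 amu
Nuclear mass = 212.69670 − 1.8001372 = 210.8965628 amu ≈ 210.89656 amu (to 5 decimal places)

210.89656 amu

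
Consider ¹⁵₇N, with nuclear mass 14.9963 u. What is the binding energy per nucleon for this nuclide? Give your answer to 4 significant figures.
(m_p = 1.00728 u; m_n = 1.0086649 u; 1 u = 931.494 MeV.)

Mass of separated nucleons = 7(1.00728) + 8(1.0086649) = 7.05096 + 8.0693192 = 15.1202792 u
Δm = 15.1202792 − 14.9963 = 0.1239792 u
E_B = 0.1239792 × 931.494 = 115.486 MeV
Dividing by A = 15 gives 7.699 MeV per nucleon.

7.699 MeV/nucleon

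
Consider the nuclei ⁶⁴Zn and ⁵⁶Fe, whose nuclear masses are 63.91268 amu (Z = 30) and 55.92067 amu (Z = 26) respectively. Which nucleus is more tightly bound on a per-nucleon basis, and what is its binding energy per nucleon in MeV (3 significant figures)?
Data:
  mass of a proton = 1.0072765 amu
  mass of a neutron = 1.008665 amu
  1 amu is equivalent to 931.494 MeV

⁶⁴Zn: Σm = 30(1.0072765) + 34(1.008665) = 64.5129050 amu; Δm = 0.6002250 amu; E_B = 559.11 MeV; E_B/A = 8.736 MeV
⁵⁶Fe: Σm = 26(1.0072765) + 30(1.008665) = 56.4491390 amu; Δm = 0.5284690 amu; E_B = 492.266 MeV; E_B/A = 8.790 MeV
⁵⁶Fe has the higher binding energy per nucleon, so it is the more tightly bound nucleus.

⁵⁶Fe; 8.79 MeV/nucleon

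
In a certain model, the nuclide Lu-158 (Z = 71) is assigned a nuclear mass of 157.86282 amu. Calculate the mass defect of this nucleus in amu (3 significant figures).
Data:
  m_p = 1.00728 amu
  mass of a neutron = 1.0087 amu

The nucleus contains 71 protons and 158 − 71 = 87 neutrons.
Σm = 71·m_p + 87·m_n = 71.51688 + 87.7569 = 159.27378 amu
Mass defect Δm = 159.27378 − 157.86282 = 1.41096 amu

1.41 amu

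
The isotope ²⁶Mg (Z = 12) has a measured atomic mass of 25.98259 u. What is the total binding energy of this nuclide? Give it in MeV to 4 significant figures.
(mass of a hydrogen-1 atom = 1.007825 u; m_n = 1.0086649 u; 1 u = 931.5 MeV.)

The nucleus contains 12 protons and 26 − 12 = 14 neutrons.
Mass of separated nucleons = 12(1.007825) + 14(1.0086649) = 12.093900 + 14.1213086 = 26.2152086 u
The mass defect is 26.2152086 − 25.98259 = 0.2326186 u.
E_B = 0.2326186 × 931.5 = 216.684 MeV

216.7 MeV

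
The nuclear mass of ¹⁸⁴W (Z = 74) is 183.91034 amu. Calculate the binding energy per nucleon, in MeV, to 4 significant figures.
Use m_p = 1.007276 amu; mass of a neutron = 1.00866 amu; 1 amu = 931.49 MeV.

8.002 MeV/nucleon

Mass of separated nucleons = 74(1.007276) + 110(1.00866) = 74.538424 + 110.95260 = 185.491024 amu
Mass defect Δm = 185.491024 − 183.91034 = 1.580684 amu
Converting to energy: 1.580684 amu × 931.49 MeV/amu = 1472.39 MeV
Dividing by A = 184 gives 8.002 MeV per nucleon.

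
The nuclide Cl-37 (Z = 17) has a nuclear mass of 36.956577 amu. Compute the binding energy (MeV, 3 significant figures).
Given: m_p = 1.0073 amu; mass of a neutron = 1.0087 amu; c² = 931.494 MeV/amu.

318 MeV

With 17 protons and 20 neutrons (A = 37):
Σm = 17·m_p + 20·m_n = 17.1241 + 20.1740 = 37.2981 amu
The mass defect is 37.2981 − 36.956577 = 0.341523 amu.
Converting to energy: 0.341523 amu × 931.494 MeV/amu = 318.127 MeV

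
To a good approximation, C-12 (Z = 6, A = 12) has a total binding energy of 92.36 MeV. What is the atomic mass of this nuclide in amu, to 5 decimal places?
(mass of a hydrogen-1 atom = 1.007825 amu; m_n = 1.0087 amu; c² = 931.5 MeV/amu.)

12.00000 amu

Mass defect = 92.36 MeV / (931.5 MeV/amu) = 0.0991519 amu
Constituent mass = 6(1.007825) + 6(1.0087) = 12.099150 amu
Atomic mass = 12.099150 − 0.0991519 = 11.9999981 amu ≈ 12.00000 amu (to 5 decimal places)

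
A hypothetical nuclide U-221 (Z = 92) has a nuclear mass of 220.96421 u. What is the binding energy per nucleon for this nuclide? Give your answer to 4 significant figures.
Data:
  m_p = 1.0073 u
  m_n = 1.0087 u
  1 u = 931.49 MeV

7.712 MeV/nucleon

Mass of separated nucleons = 92(1.0073) + 129(1.0087) = 92.6716 + 130.1223 = 222.7939 u
Δm = 222.7939 − 220.96421 = 1.82969 u
E_B = 1.82969 × 931.49 = 1704.34 MeV
Dividing by A = 221 gives 7.712 MeV per nucleon.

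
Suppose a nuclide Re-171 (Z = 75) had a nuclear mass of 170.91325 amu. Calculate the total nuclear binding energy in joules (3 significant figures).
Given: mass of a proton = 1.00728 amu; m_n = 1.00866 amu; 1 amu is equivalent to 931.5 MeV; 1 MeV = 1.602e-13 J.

Total constituent mass: 75 × 1.00728 + 96 × 1.00866 = 172.37736 amu
Mass defect Δm = 172.37736 − 170.91325 = 1.46411 amu
Binding energy = Δm·c² = 1.46411 × 931.5 MeV/amu = 1363.82 MeV
In joules: 1363.82 MeV × 1.602e-13 J/MeV = 2.1848e-10 J

2.18e-10 J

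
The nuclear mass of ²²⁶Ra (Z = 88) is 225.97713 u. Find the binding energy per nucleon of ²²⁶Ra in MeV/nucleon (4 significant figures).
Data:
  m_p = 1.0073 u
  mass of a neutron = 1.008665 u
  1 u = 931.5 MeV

Mass of separated nucleons = 88(1.0073) + 138(1.008665) = 88.6424 + 139.195770 = 227.838170 u
Mass defect Δm = 227.838170 − 225.97713 = 1.861040 u
E_B = 1.861040 × 931.5 = 1733.56 MeV
Dividing by A = 226 gives 7.671 MeV per nucleon.

7.671 MeV/nucleon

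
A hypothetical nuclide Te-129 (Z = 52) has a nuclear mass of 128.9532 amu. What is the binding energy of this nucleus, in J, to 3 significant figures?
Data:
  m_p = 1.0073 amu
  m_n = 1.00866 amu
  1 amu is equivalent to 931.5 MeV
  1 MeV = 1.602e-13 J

Z = 52, so N = A − Z = 129 − 52 = 77.
Total constituent mass: 52 × 1.0073 + 77 × 1.00866 = 130.04642 amu
The mass defect is 130.04642 − 128.9532 = 1.09322 amu.
E_B = 1.09322 × 931.5 = 1018.33 MeV
In joules: 1018.33 MeV × 1.602e-13 J/MeV = 1.6314e-10 J

1.63e-10 J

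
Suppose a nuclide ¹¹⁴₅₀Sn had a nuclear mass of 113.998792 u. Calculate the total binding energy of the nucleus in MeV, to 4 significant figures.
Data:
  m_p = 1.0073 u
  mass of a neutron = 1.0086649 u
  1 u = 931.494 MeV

857.7 MeV

Z = 50, so N = A − Z = 114 − 50 = 64.
Total constituent mass: 50 × 1.0073 + 64 × 1.0086649 = 114.9195536 u
The mass defect is 114.9195536 − 113.998792 = 0.9207616 u.
Binding energy = Δm·c² = 0.9207616 × 931.494 MeV/u = 857.684 MeV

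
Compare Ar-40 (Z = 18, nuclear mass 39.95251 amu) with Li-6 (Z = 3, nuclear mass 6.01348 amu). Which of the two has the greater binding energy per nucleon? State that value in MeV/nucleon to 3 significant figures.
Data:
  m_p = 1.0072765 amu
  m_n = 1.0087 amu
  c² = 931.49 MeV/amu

Ar-40; 8.61 MeV/nucleon

Ar-40: Σm = 18(1.0072765) + 22(1.0087) = 40.3223770 amu; Δm = 0.3698670 amu; E_B = 344.53 MeV; E_B/A = 8.613 MeV
Li-6: Σm = 3(1.0072765) + 3(1.0087) = 6.0479295 amu; Δm = 0.0344495 amu; E_B = 32.089 MeV; E_B/A = 5.348 MeV
Ar-40 has the higher binding energy per nucleon, so it is the more tightly bound nucleus.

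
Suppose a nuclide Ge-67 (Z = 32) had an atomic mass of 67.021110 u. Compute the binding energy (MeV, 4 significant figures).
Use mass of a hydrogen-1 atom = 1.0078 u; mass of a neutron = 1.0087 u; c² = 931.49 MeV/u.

496.5 MeV

Z = 32, so N = A − Z = 67 − 32 = 35.
Mass of separated nucleons = 32(1.0078) + 35(1.0087) = 32.2496 + 35.3045 = 67.5541 u
The mass defect is 67.5541 − 67.021110 = 0.532990 u.
Converting to energy: 0.532990 u × 931.49 MeV/u = 496.475 MeV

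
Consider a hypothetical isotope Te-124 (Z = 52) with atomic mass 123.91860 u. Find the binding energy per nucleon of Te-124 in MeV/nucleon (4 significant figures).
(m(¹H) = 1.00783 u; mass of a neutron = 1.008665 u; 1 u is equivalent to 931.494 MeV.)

8.357 MeV/nucleon

Mass of separated nucleons = 52(1.00783) + 72(1.008665) = 52.40716 + 72.623880 = 125.031040 u
Mass defect Δm = 125.031040 − 123.91860 = 1.112440 u
E_B = 1.112440 × 931.494 = 1036.23 MeV
BE/A = 1036.23 MeV / 124 = 8.357 MeV/nucleon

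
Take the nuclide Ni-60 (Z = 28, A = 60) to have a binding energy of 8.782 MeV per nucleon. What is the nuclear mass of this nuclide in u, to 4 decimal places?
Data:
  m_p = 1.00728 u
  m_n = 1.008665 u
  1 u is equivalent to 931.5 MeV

Total binding energy = 60 × 8.782 = 526.920 MeV
Mass defect = 526.920 MeV / (931.5 MeV/u) = 0.565668 u
Constituent mass = 28(1.00728) + 32(1.008665) = 60.481120 u
Nuclear mass = 60.481120 − 0.565668 = 59.915452 u ≈ 59.9155 u (to 4 decimal places)

59.9155 u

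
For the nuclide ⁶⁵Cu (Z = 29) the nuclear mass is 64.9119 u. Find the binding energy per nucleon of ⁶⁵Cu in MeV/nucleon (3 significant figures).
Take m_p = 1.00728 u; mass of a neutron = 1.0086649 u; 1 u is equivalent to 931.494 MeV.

8.76 MeV/nucleon

Z = 29, so N = A − Z = 65 − 29 = 36.
Total constituent mass: 29 × 1.00728 + 36 × 1.0086649 = 65.5230564 u
The mass defect is 65.5230564 − 64.9119 = 0.6111564 u.
Converting to energy: 0.6111564 u × 931.494 MeV/u = 569.289 MeV
Dividing by A = 65 gives 8.758 MeV per nucleon.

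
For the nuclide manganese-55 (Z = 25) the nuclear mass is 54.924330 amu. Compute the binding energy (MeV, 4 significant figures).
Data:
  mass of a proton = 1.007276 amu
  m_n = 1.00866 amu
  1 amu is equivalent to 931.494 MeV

Σm = 25·m_p + 30·m_n = 25.181900 + 30.25980 = 55.441700 amu
Mass defect Δm = 55.441700 − 54.924330 = 0.517370 amu
E_B = 0.517370 × 931.494 = 481.927 MeV

481.9 MeV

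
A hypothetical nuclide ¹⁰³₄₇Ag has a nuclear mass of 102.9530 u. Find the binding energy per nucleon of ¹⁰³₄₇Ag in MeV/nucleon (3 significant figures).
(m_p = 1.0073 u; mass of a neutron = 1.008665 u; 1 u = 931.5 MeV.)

Z = 47, so N = A − Z = 103 − 47 = 56.
Total constituent mass: 47 × 1.0073 + 56 × 1.008665 = 103.828340 u
Mass defect Δm = 103.828340 − 102.9530 = 0.875340 u
Binding energy = Δm·c² = 0.875340 × 931.5 MeV/u = 815.379 MeV
Dividing by A = 103 gives 7.916 MeV per nucleon.

7.92 MeV/nucleon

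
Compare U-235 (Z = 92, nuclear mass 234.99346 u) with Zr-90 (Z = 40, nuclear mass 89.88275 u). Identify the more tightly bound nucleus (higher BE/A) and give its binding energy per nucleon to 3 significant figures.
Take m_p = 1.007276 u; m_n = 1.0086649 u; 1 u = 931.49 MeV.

U-235: Σm = 92(1.007276) + 143(1.0086649) = 236.9084727 u; Δm = 1.9150127 u; E_B = 1783.8 MeV; E_B/A = 7.591 MeV
Zr-90: Σm = 40(1.007276) + 50(1.0086649) = 90.7242850 u; Δm = 0.8415350 u; E_B = 783.88 MeV; E_B/A = 8.710 MeV
Zr-90 has the higher binding energy per nucleon, so it is the more tightly bound nucleus.

Zr-90; 8.71 MeV/nucleon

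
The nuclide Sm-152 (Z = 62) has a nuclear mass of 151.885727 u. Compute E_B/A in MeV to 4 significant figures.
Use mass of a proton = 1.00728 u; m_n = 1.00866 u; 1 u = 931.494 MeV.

Total constituent mass: 62 × 1.00728 + 90 × 1.00866 = 153.23076 u
Mass defect Δm = 153.23076 − 151.885727 = 1.345033 u
E_B = 1.345033 × 931.494 = 1252.89 MeV
BE/A = 1252.89 MeV / 152 = 8.243 MeV/nucleon

8.243 MeV/nucleon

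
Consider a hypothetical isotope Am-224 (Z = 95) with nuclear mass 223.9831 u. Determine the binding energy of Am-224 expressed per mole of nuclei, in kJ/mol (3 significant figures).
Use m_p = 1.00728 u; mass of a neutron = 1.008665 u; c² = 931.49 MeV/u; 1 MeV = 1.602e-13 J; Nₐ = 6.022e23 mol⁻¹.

1.64e+11 kJ/mol

With 95 protons and 129 neutrons (A = 224):
Mass of separated nucleons = 95(1.00728) + 129(1.008665) = 95.69160 + 130.117785 = 225.809385 u
Mass defect Δm = 225.809385 − 223.9831 = 1.826285 u
Converting to energy: 1.826285 u × 931.49 MeV/u = 1701.17 MeV
Per nucleus in joules: 1701.17 MeV × 1.602e-13 J/MeV = 2.7253e-10 J
Per mole: 2.7253e-10 J × 6.022e23 mol⁻¹ = 1.6412e+14 J/mol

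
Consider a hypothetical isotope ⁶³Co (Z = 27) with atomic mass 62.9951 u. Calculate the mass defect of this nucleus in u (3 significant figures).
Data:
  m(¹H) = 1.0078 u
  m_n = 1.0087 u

With 27 protons and 36 neutrons (A = 63):
Mass of separated nucleons = 27(1.0078) + 36(1.0087) = 27.2106 + 36.3132 = 63.5238 u
The mass defect is 63.5238 − 62.9951 = 0.5287 u.

0.529 u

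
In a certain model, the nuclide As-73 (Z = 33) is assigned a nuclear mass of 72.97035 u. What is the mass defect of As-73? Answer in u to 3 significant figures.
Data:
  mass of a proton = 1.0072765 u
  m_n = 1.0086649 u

Σm = 33·m_p + 40·m_n = 33.2401245 + 40.3465960 = 73.5867205 u
Δm = 73.5867205 − 72.97035 = 0.6163705 u

0.616 u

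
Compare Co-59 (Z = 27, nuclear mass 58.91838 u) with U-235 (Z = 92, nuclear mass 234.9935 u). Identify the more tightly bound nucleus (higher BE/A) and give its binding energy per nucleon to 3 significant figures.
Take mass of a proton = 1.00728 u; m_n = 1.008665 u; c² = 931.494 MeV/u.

Co-59: Σm = 27(1.00728) + 32(1.008665) = 59.473840 u; Δm = 0.555460 u; E_B = 517.41 MeV; E_B/A = 8.770 MeV
U-235: Σm = 92(1.00728) + 143(1.008665) = 236.908855 u; Δm = 1.915355 u; E_B = 1784.1 MeV; E_B/A = 7.592 MeV
Co-59 has the higher binding energy per nucleon, so it is the more tightly bound nucleus.

Co-59; 8.77 MeV/nucleon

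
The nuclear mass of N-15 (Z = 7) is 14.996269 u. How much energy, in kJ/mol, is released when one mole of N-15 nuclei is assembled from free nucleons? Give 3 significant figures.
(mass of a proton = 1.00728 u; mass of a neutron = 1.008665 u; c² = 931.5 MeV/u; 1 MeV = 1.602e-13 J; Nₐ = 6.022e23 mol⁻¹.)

The nucleus contains 7 protons and 15 − 7 = 8 neutrons.
Total constituent mass: 7 × 1.00728 + 8 × 1.008665 = 15.120280 u
The mass defect is 15.120280 − 14.996269 = 0.124011 u.
E_B = 0.124011 × 931.5 = 115.516 MeV
Per nucleus in joules: 115.516 MeV × 1.602e-13 J/MeV = 1.8506e-11 J
Per mole: 1.8506e-11 J × 6.022e23 mol⁻¹ = 1.1144e+13 J/mol

1.11e+10 kJ/mol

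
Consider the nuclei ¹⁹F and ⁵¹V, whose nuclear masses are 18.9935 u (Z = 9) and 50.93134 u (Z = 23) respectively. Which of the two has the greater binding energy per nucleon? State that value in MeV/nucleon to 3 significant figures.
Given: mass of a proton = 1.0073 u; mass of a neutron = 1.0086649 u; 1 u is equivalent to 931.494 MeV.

¹⁹F: Σm = 9(1.0073) + 10(1.0086649) = 19.1523490 u; Δm = 0.1588490 u; E_B = 147.97 MeV; E_B/A = 7.788 MeV
⁵¹V: Σm = 23(1.0073) + 28(1.0086649) = 51.4105172 u; Δm = 0.4791772 u; E_B = 446.35 MeV; E_B/A = 8.752 MeV
⁵¹V has the higher binding energy per nucleon, so it is the more tightly bound nucleus.

⁵¹V; 8.75 MeV/nucleon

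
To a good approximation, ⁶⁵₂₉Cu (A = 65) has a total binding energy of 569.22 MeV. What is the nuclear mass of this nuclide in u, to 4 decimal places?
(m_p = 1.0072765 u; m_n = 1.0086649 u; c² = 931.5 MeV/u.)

64.9119 u

Mass defect = 569.22 MeV / (931.5 MeV/u) = 0.611079 u
Constituent mass = 29(1.0072765) + 36(1.0086649) = 65.5229549 u
Nuclear mass = 65.5229549 − 0.611079 = 64.9118759 u ≈ 64.9119 u (to 4 decimal places)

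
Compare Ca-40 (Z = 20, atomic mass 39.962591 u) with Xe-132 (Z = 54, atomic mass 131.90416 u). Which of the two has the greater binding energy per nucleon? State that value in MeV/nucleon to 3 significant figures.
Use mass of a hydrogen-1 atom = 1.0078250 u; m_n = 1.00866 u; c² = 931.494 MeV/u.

Ca-40; 8.55 MeV/nucleon

Ca-40: Σm = 20(1.0078250) + 20(1.00866) = 40.3297000 u; Δm = 0.3671090 u; E_B = 341.96 MeV; E_B/A = 8.549 MeV
Xe-132: Σm = 54(1.0078250) + 78(1.00866) = 133.0980300 u; Δm = 1.1938700 u; E_B = 1112.083 MeV; E_B/A = 8.4249 MeV
Ca-40 has the higher binding energy per nucleon, so it is the more tightly bound nucleus.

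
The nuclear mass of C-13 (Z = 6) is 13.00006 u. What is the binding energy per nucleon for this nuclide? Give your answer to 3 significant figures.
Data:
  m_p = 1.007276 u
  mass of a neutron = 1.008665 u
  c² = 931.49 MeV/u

7.47 MeV/nucleon

The nucleus contains 6 protons and 13 − 6 = 7 neutrons.
Total constituent mass: 6 × 1.007276 + 7 × 1.008665 = 13.104311 u
The mass defect is 13.104311 − 13.00006 = 0.104251 u.
Converting to energy: 0.104251 u × 931.49 MeV/u = 97.1088 MeV
Dividing by A = 13 gives 7.470 MeV per nucleon.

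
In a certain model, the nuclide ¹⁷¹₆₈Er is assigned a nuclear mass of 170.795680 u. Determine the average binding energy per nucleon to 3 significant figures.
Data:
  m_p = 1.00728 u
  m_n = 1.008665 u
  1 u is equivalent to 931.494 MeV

Z = 68, so N = A − Z = 171 − 68 = 103.
Total constituent mass: 68 × 1.00728 + 103 × 1.008665 = 172.387535 u
The mass defect is 172.387535 − 170.795680 = 1.591855 u.
E_B = 1.591855 × 931.494 = 1482.80 MeV
Dividing by A = 171 gives 8.671 MeV per nucleon.

8.67 MeV/nucleon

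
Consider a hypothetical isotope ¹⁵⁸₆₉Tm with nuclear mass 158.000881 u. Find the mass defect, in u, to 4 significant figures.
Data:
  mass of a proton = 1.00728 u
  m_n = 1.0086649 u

1.273 u

With 69 protons and 89 neutrons (A = 158):
Mass of separated nucleons = 69(1.00728) + 89(1.0086649) = 69.50232 + 89.7711761 = 159.2734961 u
The mass defect is 159.2734961 − 158.000881 = 1.2726151 u.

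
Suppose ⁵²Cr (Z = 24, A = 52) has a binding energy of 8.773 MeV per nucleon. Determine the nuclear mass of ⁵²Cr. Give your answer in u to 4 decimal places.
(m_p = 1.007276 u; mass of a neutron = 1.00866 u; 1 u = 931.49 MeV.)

Total binding energy = 52 × 8.773 = 456.196 MeV
Mass defect = 456.196 MeV / (931.49 MeV/u) = 0.489749 u
Constituent mass = 24(1.007276) + 28(1.00866) = 52.417104 u
Nuclear mass = 52.417104 − 0.489749 = 51.927355 u ≈ 51.9274 u (to 4 decimal places)

51.9274 u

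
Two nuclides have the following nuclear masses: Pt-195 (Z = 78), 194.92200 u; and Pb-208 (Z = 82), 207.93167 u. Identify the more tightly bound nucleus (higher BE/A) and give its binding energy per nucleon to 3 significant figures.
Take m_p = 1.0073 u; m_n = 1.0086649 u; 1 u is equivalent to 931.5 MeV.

Pt-195: Σm = 78(1.0073) + 117(1.0086649) = 196.5831933 u; Δm = 1.6611933 u; E_B = 1547.4 MeV; E_B/A = 7.935 MeV
Pb-208: Σm = 82(1.0073) + 126(1.0086649) = 209.6903774 u; Δm = 1.7587074 u; E_B = 1638.2 MeV; E_B/A = 7.876 MeV
Pt-195 has the higher binding energy per nucleon, so it is the more tightly bound nucleus.

Pt-195; 7.94 MeV/nucleon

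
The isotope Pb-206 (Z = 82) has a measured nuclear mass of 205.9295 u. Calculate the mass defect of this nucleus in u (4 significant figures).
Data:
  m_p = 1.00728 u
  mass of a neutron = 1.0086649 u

1.742 u

Total constituent mass: 82 × 1.00728 + 124 × 1.0086649 = 207.6714076 u
Mass defect Δm = 207.6714076 − 205.9295 = 1.7419076 u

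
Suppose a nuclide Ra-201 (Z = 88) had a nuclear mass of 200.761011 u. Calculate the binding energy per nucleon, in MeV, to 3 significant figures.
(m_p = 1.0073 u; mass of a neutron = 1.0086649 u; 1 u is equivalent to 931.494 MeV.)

8.62 MeV/nucleon

Total constituent mass: 88 × 1.0073 + 113 × 1.0086649 = 202.6215337 u
Δm = 202.6215337 − 200.761011 = 1.8605227 u
Converting to energy: 1.8605227 u × 931.494 MeV/u = 1733.07 MeV
BE/A = 1733.07 MeV / 201 = 8.622 MeV/nucleon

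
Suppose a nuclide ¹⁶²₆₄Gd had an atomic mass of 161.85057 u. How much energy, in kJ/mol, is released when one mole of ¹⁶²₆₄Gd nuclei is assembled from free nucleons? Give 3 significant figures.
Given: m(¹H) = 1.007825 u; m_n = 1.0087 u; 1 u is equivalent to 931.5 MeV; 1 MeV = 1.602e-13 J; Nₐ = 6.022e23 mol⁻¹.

1.35e+11 kJ/mol

Z = 64, so N = A − Z = 162 − 64 = 98.
Mass of separated nucleons = 64(1.007825) + 98(1.0087) = 64.500800 + 98.8526 = 163.353400 u
The mass defect is 163.353400 − 161.85057 = 1.502830 u.
Binding energy = Δm·c² = 1.502830 × 931.5 MeV/u = 1399.89 MeV
Per nucleus in joules: 1399.89 MeV × 1.602e-13 J/MeV = 2.2426e-10 J
Per mole: 2.2426e-10 J × 6.022e23 mol⁻¹ = 1.3505e+14 J/mol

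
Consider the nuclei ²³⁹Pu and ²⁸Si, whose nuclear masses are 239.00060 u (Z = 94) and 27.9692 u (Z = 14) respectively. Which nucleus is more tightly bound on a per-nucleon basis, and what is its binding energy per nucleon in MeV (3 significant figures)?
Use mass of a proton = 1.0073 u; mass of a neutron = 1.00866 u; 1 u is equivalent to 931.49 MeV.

²³⁹Pu: Σm = 94(1.0073) + 145(1.00866) = 240.94190 u; Δm = 1.94130 u; E_B = 1808.3 MeV; E_B/A = 7.566 MeV
²⁸Si: Σm = 14(1.0073) + 14(1.00866) = 28.22344 u; Δm = 0.25424 u; E_B = 236.82 MeV; E_B/A = 8.458 MeV
²⁸Si has the higher binding energy per nucleon, so it is the more tightly bound nucleus.

²⁸Si; 8.46 MeV/nucleon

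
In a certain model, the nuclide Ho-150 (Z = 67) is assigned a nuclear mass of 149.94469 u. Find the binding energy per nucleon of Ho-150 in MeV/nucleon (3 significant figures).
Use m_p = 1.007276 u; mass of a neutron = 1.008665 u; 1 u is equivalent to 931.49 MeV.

The nucleus contains 67 protons and 150 − 67 = 83 neutrons.
Total constituent mass: 67 × 1.007276 + 83 × 1.008665 = 151.206687 u
Mass defect Δm = 151.206687 − 149.94469 = 1.261997 u
Converting to energy: 1.261997 u × 931.49 MeV/u = 1175.54 MeV
Per nucleon: 1175.54 / 150 = 7.837 MeV

7.84 MeV/nucleon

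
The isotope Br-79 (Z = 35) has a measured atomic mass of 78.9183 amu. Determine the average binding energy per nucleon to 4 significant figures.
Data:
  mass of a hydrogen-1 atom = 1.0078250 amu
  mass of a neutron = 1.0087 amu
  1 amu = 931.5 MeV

8.706 MeV/nucleon

With 35 protons and 44 neutrons (A = 79):
Σm = 35·m(¹H) + 44·m_n = 35.2738750 + 44.3828 = 79.6566750 amu
Δm = 79.6566750 − 78.9183 = 0.7383750 amu
E_B = 0.7383750 × 931.5 = 687.796 MeV
Per nucleon: 687.796 / 79 = 8.706 MeV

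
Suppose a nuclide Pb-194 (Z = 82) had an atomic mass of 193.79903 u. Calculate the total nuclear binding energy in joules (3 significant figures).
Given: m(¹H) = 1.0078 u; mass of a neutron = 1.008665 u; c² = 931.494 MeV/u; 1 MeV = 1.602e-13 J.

2.70e-10 J

Total constituent mass: 82 × 1.0078 + 112 × 1.008665 = 195.610080 u
Mass defect Δm = 195.610080 − 193.79903 = 1.811050 u
E_B = 1.811050 × 931.494 = 1686.98 MeV
In joules: 1686.98 MeV × 1.602e-13 J/MeV = 2.7025e-10 J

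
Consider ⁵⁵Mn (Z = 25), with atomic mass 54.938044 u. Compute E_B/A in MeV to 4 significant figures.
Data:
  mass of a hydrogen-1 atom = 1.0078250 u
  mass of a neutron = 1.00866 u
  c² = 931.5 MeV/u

The nucleus contains 25 protons and 55 − 25 = 30 neutrons.
Total constituent mass: 25 × 1.0078250 + 30 × 1.00866 = 55.4554250 u
Mass defect Δm = 55.4554250 − 54.938044 = 0.5173810 u
Binding energy = Δm·c² = 0.5173810 × 931.5 MeV/u = 481.940 MeV
Dividing by A = 55 gives 8.763 MeV per nucleon.

8.763 MeV/nucleon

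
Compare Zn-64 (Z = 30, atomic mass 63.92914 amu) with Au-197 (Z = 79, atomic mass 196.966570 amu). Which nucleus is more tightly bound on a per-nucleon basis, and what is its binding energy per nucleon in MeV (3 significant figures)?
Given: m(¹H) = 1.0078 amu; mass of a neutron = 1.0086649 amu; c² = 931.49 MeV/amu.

Zn-64; 8.72 MeV/nucleon

Zn-64: Σm = 30(1.0078) + 34(1.0086649) = 64.5286066 amu; Δm = 0.5994666 amu; E_B = 558.39714 MeV; E_B/A = 8.72496 MeV
Au-197: Σm = 79(1.0078) + 118(1.0086649) = 198.6386582 amu; Δm = 1.6720882 amu; E_B = 1557.5 MeV; E_B/A = 7.906 MeV
Zn-64 has the higher binding energy per nucleon, so it is the more tightly bound nucleus.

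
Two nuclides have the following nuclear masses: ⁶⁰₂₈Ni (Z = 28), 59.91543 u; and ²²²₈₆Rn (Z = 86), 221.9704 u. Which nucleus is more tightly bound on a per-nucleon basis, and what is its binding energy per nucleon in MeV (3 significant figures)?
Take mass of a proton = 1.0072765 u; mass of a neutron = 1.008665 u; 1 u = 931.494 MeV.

⁶⁰₂₈Ni: Σm = 28(1.0072765) + 32(1.008665) = 60.4810220 u; Δm = 0.5655920 u; E_B = 526.85 MeV; E_B/A = 8.781 MeV
²²²₈₆Rn: Σm = 86(1.0072765) + 136(1.008665) = 223.8042190 u; Δm = 1.8338190 u; E_B = 1708.2 MeV; E_B/A = 7.6946 MeV
⁶⁰₂₈Ni has the higher binding energy per nucleon, so it is the more tightly bound nucleus.

⁶⁰₂₈Ni; 8.78 MeV/nucleon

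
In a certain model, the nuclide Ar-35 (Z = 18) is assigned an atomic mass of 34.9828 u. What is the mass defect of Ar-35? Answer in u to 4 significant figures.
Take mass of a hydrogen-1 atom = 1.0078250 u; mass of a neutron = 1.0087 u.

Total constituent mass: 18 × 1.0078250 + 17 × 1.0087 = 35.2887500 u
Mass defect Δm = 35.2887500 − 34.9828 = 0.3059500 u

0.3060 u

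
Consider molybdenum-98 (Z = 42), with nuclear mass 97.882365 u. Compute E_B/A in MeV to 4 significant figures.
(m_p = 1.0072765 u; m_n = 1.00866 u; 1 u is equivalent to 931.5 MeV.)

Z = 42, so N = A − Z = 98 − 42 = 56.
Σm = 42·m_p + 56·m_n = 42.3056130 + 56.48496 = 98.7905730 u
Δm = 98.7905730 − 97.882365 = 0.9082080 u
Converting to energy: 0.9082080 u × 931.5 MeV/u = 845.996 MeV
BE/A = 845.996 MeV / 98 = 8.633 MeV/nucleon

8.633 MeV/nucleon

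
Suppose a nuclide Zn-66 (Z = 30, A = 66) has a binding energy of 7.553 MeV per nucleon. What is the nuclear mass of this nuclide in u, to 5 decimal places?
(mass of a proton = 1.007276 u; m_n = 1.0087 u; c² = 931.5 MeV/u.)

65.99632 u

Total binding energy = 66 × 7.553 = 498.498 MeV
Mass defect = 498.498 MeV / (931.5 MeV/u) = 0.5351562 u
Constituent mass = 30(1.007276) + 36(1.0087) = 66.531480 u
Nuclear mass = 66.531480 − 0.5351562 = 65.9963238 u ≈ 65.99632 u (to 5 decimal places)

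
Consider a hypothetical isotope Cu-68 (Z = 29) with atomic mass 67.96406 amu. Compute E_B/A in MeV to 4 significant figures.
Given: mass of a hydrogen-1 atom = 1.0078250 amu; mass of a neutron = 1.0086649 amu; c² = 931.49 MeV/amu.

8.230 MeV/nucleon

Z = 29, so N = A − Z = 68 − 29 = 39.
Mass of separated nucleons = 29(1.0078250) + 39(1.0086649) = 29.2269250 + 39.3379311 = 68.5648561 amu
The mass defect is 68.5648561 − 67.96406 = 0.6007961 amu.
E_B = 0.6007961 × 931.49 = 559.636 MeV
BE/A = 559.636 MeV / 68 = 8.230 MeV/nucleon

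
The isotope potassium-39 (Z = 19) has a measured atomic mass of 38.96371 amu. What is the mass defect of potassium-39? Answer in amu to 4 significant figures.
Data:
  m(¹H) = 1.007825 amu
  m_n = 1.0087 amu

Mass of separated nucleons = 19(1.007825) + 20(1.0087) = 19.148675 + 20.1740 = 39.322675 amu
Δm = 39.322675 − 38.96371 = 0.358965 amu

0.3590 amu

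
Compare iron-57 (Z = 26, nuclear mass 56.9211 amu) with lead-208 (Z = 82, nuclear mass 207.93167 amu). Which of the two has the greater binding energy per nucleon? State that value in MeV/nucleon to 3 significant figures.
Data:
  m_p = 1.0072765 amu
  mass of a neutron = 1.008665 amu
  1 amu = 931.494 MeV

iron-57: Σm = 26(1.0072765) + 31(1.008665) = 57.4578040 amu; Δm = 0.5367040 amu; E_B = 499.94 MeV; E_B/A = 8.771 MeV
lead-208: Σm = 82(1.0072765) + 126(1.008665) = 209.6884630 amu; Δm = 1.7567930 amu; E_B = 1636.44 MeV; E_B/A = 7.868 MeV
iron-57 has the higher binding energy per nucleon, so it is the more tightly bound nucleus.

iron-57; 8.77 MeV/nucleon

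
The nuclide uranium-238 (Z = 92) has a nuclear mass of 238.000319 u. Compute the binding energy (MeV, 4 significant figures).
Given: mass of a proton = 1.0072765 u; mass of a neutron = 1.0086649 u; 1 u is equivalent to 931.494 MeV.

1802 MeV

Total constituent mass: 92 × 1.0072765 + 146 × 1.0086649 = 239.9345134 u
Mass defect Δm = 239.9345134 − 238.000319 = 1.9341944 u
Converting to energy: 1.9341944 u × 931.494 MeV/u = 1801.69 MeV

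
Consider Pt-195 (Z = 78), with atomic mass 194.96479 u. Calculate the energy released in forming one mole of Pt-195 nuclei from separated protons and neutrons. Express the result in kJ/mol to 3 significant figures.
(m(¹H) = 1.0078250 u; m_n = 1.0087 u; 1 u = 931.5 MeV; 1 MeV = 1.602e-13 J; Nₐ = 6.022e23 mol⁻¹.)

1.49e+11 kJ/mol

Σm = 78·m(¹H) + 117·m_n = 78.6103500 + 118.0179 = 196.6282500 u
Δm = 196.6282500 − 194.96479 = 1.6634600 u
Converting to energy: 1.6634600 u × 931.5 MeV/u = 1549.51 MeV
Per nucleus in joules: 1549.51 MeV × 1.602e-13 J/MeV = 2.4823e-10 J
Per mole: 2.4823e-10 J × 6.022e23 mol⁻¹ = 1.4948e+14 J/mol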